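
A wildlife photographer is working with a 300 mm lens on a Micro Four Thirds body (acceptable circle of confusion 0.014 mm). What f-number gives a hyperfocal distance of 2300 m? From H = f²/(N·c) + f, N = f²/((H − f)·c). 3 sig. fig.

Rearrange H = f²/(N·c) + f for N: N = f² / ((H − f)·c).
N = 300² / ((2300000 − 300) × 0.014) = 90000 / 32196 ≈ 2.80.

f/2.80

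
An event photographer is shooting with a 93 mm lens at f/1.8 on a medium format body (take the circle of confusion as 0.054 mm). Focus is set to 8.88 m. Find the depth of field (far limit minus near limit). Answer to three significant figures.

1.77 m

Hyperfocal distance H = f²/(N·c) + f = 93²/(1.8 × 0.054) + 93 = 8649/0.0972 + 93 ≈ 89074.5 mm ≈ 89.07 m.
Near limit Dn = s·(H − f)/(H + s − 2f) = 8880 × (89074.5 − 93) / (89074.5 + 8880 − 2 × 93) = 8880 × 88981.5 / 97768.5 ≈ 8081.9 mm.
Far limit Df = s·(H − f)/(H − s) = 8880 × (89074.5 − 93) / (89074.5 − 8880) = 8880 × 88981.5 / 80194.5 ≈ 9853.0 mm.
Depth of field = Df − Dn = 9853.0 − 8081.9 ≈ 1771.1 mm ≈ 1.77 m.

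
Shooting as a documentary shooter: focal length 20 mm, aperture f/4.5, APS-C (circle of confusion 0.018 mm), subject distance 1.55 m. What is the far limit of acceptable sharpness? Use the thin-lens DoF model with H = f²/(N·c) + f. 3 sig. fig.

2.25 m

Hyperfocal distance H = f²/(N·c) + f = 20²/(4.5 × 0.018) + 20 = 400/0.081 + 20 ≈ 4958.3 mm ≈ 4.958 m.
Far limit Df = s·(H − f)/(H − s) = 1550 × (4958.3 − 20) / (4958.3 − 1550) = 1550 × 4938.3 / 3408.3 ≈ 2245.8 mm ≈ 2.25 m.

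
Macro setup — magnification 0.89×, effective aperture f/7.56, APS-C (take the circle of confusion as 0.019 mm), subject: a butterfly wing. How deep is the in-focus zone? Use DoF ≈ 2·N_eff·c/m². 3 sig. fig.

At magnification m, DoF ≈ 2·N_eff·c/m² = 2 × 7.56 × 0.019 / 0.89² = 0.2873 / 0.7921 ≈ 0.363 mm.

0.363 mm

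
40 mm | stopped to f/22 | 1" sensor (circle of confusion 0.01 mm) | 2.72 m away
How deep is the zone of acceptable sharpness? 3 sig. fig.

2.32 m

Hyperfocal distance H = f²/(N·c) + f = 40²/(22 × 0.01) + 40 = 1600/0.22 + 40 ≈ 7312.7 mm ≈ 7.313 m.
Near limit Dn = s·(H − f)/(H + s − 2f) = 2720 × (7312.7 − 40) / (7312.7 + 2720 − 2 × 40) = 2720 × 7272.7 / 9952.7 ≈ 1987.6 mm.
Far limit Df = s·(H − f)/(H − s) = 2720 × (7312.7 − 40) / (7312.7 − 2720) = 2720 × 7272.7 / 4592.7 ≈ 4307.2 mm.
Depth of field = Df − Dn = 4307.2 − 1987.6 ≈ 2319.6 mm ≈ 2.32 m.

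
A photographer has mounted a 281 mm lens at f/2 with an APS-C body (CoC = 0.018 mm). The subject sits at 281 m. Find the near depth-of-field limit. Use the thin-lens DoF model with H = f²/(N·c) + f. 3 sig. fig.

249 m

Hyperfocal distance H = f²/(N·c) + f = 281²/(2 × 0.018) + 281 = 78961/0.036 + 281 ≈ 2193642.1 mm ≈ 2194 m.
Near limit Dn = s·(H − f)/(H + s − 2f) = 281000 × (2193642.1 − 281) / (2193642.1 + 281000 − 2 × 281) = 281000 × 2193361.1 / 2474080.1 ≈ 249117 mm ≈ 249 m.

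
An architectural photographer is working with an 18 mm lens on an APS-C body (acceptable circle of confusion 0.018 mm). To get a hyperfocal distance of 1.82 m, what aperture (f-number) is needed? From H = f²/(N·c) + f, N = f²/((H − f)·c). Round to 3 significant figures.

Rearrange H = f²/(N·c) + f for N: N = f² / ((H − f)·c).
N = 18² / ((1820 − 18) × 0.018) = 324 / 32.44 ≈ 9.99.

f/9.99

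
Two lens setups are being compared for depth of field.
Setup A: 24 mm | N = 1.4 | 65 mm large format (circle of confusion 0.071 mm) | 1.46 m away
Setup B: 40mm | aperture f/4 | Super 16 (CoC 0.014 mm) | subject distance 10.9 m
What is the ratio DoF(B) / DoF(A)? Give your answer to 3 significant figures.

Setup A: H = 24²/(1.4×0.071) + 24 ≈ 5818.8 mm; DoF = Df − Dn = 1941.00 − 1170.05 ≈ 770.95 mm.
Setup B: H = 40²/(4×0.014) + 40 ≈ 28611.4 mm; DoF = Df − Dn = 17583.5 − 7898.0 ≈ 9685.5 mm.
Ratio = 9685.5 / 770.95 ≈ 12.6.

12.6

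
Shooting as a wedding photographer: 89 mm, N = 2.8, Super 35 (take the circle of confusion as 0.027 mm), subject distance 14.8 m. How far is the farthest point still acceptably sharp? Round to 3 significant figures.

17.2 m

Hyperfocal distance H = f²/(N·c) + f = 89²/(2.8 × 0.027) + 89 = 7921/0.0756 + 89 ≈ 104864.1 mm ≈ 104.9 m.
Far limit Df = s·(H − f)/(H − s) = 14800 × (104864.1 − 89) / (104864.1 − 14800) = 14800 × 104775.1 / 90064.1 ≈ 17217 mm ≈ 17.2 m.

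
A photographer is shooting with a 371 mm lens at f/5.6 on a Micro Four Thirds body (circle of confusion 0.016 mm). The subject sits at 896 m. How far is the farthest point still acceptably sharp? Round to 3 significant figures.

2150 m

Hyperfocal distance H = f²/(N·c) + f = 371²/(5.6 × 0.016) + 371 = 137641/0.0896 + 371 ≈ 1536542.9 mm ≈ 1537 m.
Far limit Df = s·(H − f)/(H − s) = 896000 × (1536542.9 − 371) / (1536542.9 − 896000) = 896000 × 1536171.9 / 640542.9 ≈ 2148818 mm ≈ 2150 m.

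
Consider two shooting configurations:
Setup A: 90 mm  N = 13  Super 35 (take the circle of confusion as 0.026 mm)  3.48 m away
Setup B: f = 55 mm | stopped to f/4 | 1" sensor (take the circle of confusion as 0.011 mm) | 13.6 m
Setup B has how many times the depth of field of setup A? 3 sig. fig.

5.55

Setup A: H = 90²/(13×0.026) + 90 ≈ 24054.5 mm; DoF = Df − Dn = 4053.4 − 3048.7 ≈ 1004.7 mm.
Setup B: H = 55²/(4×0.011) + 55 ≈ 68805.0 mm; DoF = Df − Dn = 16936.9 − 11361.6 ≈ 5575.3 mm.
Ratio = 5575.3 / 1004.7 ≈ 5.55.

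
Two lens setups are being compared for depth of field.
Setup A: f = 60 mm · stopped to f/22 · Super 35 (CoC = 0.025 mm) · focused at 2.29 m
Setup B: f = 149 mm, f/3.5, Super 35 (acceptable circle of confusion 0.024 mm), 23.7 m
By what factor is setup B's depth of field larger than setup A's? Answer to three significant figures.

Setup A: H = 60²/(22×0.025) + 60 ≈ 6605.5 mm; DoF = Df − Dn = 3473.4 − 1708.1 ≈ 1765.3 mm.
Setup B: H = 149²/(3.5×0.024) + 149 ≈ 264446.6 mm; DoF = Df − Dn = 26018.4 − 21760.9 ≈ 4257.5 mm.
Ratio = 4257.5 / 1765.3 ≈ 2.41.

2.41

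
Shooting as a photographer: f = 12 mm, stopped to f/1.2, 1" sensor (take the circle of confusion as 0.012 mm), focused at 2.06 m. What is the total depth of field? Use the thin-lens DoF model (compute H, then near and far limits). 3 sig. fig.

Hyperfocal distance H = f²/(N·c) + f = 12²/(1.2 × 0.012) + 12 = 144/0.0144 + 12 ≈ 10012.0 mm ≈ 10.01 m.
Near limit Dn = s·(H − f)/(H + s − 2f) = 2060 × (10012.0 − 12) / (10012.0 + 2060 − 2 × 12) = 2060 × 10000.0 / 12048.0 ≈ 1709.83 mm.
Far limit Df = s·(H − f)/(H − s) = 2060 × (10012.0 − 12) / (10012.0 − 2060) = 2060 × 10000.0 / 7952.0 ≈ 2590.54 mm.
Depth of field = Df − Dn = 2590.54 − 1709.83 ≈ 880.71 mm ≈ 0.881 m.

0.881 m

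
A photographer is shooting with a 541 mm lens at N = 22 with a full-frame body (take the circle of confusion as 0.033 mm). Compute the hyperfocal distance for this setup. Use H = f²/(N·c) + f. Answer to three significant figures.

404 m

Hyperfocal distance H = f²/(N·c) + f = 541²/(22 × 0.033) + 541 = 292681/0.726 + 541 ≈ 403682.9 mm ≈ 404 m.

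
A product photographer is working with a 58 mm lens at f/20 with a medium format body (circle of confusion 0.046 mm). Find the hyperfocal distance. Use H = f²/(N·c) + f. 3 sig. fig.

Hyperfocal distance H = f²/(N·c) + f = 58²/(20 × 0.046) + 58 = 3364/0.92 + 58 ≈ 3714.5 mm ≈ 3.71 m.

3.71 m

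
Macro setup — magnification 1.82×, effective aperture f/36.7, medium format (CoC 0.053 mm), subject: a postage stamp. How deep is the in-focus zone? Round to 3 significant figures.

1.17 mm

At magnification m, DoF ≈ 2·N_eff·c/m² = 2 × 36.7 × 0.053 / 1.82² = 3.89 / 3.312 ≈ 1.17 mm.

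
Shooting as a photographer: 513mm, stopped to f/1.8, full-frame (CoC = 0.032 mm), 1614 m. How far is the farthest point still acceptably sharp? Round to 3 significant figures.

Hyperfocal distance H = f²/(N·c) + f = 513²/(1.8 × 0.032) + 513 = 263169/0.0576 + 513 ≈ 4569419.2 mm ≈ 4569 m.
Far limit Df = s·(H − f)/(H − s) = 1614000 × (4569419.2 − 513) / (4569419.2 − 1614000) = 1614000 × 4568906.2 / 2955419.2 ≈ 2495150 mm ≈ 2500 m.

2500 m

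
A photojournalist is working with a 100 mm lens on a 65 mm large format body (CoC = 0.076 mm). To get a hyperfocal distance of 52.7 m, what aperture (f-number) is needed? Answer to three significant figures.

f/2.50

Rearrange H = f²/(N·c) + f for N: N = f² / ((H − f)·c).
N = 100² / ((52700 − 100) × 0.076) = 10000 / 3998 ≈ 2.50.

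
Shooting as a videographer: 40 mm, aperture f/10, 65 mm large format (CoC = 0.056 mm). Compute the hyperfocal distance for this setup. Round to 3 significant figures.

2.90 m

Hyperfocal distance H = f²/(N·c) + f = 40²/(10 × 0.056) + 40 = 1600/0.56 + 40 ≈ 2897.1 mm ≈ 2.90 m.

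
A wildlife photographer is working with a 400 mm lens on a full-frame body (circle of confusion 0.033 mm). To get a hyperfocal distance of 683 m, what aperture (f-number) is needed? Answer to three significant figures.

Rearrange H = f²/(N·c) + f for N: N = f² / ((H − f)·c).
N = 400² / ((683000 − 400) × 0.033) = 160000 / 22526 ≈ 7.10.

f/7.10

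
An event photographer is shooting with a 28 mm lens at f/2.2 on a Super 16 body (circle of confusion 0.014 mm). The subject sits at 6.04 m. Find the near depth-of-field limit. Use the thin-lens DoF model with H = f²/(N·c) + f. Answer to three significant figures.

Hyperfocal distance H = f²/(N·c) + f = 28²/(2.2 × 0.014) + 28 = 784/0.0308 + 28 ≈ 25482.5 mm ≈ 25.48 m.
Near limit Dn = s·(H − f)/(H + s − 2f) = 6040 × (25482.5 − 28) / (25482.5 + 6040 − 2 × 28) = 6040 × 25454.5 / 31466.5 ≈ 4886.0 mm ≈ 4.89 m.

4.89 m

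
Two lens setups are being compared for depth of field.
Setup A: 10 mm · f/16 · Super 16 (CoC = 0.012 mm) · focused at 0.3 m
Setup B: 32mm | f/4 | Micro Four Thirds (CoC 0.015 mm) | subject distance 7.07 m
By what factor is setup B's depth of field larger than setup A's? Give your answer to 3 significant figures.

14.5

Setup A: H = 10²/(16×0.012) + 10 ≈ 530.8 mm; DoF = Df − Dn = 676.90 − 192.70 ≈ 484.20 mm.
Setup B: H = 32²/(4×0.015) + 32 ≈ 17098.7 mm; DoF = Df − Dn = 12031.6 − 5005.7 ≈ 7025.9 mm.
Ratio = 7025.9 / 484.20 ≈ 14.5.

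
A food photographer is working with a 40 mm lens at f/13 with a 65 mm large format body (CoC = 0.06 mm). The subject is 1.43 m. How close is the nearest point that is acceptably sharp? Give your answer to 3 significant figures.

Hyperfocal distance H = f²/(N·c) + f = 40²/(13 × 0.06) + 40 = 1600/0.78 + 40 ≈ 2091.3 mm ≈ 2.091 m.
Near limit Dn = s·(H − f)/(H + s − 2f) = 1430 × (2091.3 − 40) / (2091.3 + 1430 − 2 × 40) = 1430 × 2051.3 / 3441.3 ≈ 852.40 mm ≈ 0.852 m.

0.852 m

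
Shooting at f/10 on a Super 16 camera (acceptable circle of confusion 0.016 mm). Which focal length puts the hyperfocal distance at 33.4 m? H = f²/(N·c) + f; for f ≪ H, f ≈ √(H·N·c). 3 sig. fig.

From H = f²/(N·c) + f, with f ≪ H: f ≈ √(H·N·c) = √(33400 × 10 × 0.016) = √5344.0 ≈ 73.10 mm.
Exact: f² + N·c·f − N·c·H = 0 ⇒ f = (−N·c + √((N·c)² + 4·N·c·H))/2 = (−0.16 + √21376)/2 ≈ 73.023 mm ≈ 73.0 mm.

73.0 mm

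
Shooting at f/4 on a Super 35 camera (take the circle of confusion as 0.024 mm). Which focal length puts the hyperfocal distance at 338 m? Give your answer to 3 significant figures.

180 mm

From H = f²/(N·c) + f, with f ≪ H: f ≈ √(H·N·c) = √(338000 × 4 × 0.024) = √32448 ≈ 180.1 mm.
The +f correction barely moves this — solving exactly, f² + N·c·f − N·c·H = 0 ⇒ f = (−N·c + √((N·c)² + 4·N·c·H))/2 = (−0.096 + √129792)/2 ≈ 180.09 mm, so f ≈ 180 mm.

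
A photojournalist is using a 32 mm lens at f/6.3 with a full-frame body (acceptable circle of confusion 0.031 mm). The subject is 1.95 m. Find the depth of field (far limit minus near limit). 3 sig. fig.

1.65 m

Hyperfocal distance H = f²/(N·c) + f = 32²/(6.3 × 0.031) + 32 = 1024/0.1953 + 32 ≈ 5275.2 mm ≈ 5.275 m.
Near limit Dn = s·(H − f)/(H + s − 2f) = 1950 × (5275.2 − 32) / (5275.2 + 1950 − 2 × 32) = 1950 × 5243.2 / 7161.2 ≈ 1427.7 mm.
Far limit Df = s·(H − f)/(H − s) = 1950 × (5275.2 − 32) / (5275.2 − 1950) = 1950 × 5243.2 / 3325.2 ≈ 3074.8 mm.
Depth of field = Df − Dn = 3074.8 − 1427.7 ≈ 1647.1 mm ≈ 1.65 m.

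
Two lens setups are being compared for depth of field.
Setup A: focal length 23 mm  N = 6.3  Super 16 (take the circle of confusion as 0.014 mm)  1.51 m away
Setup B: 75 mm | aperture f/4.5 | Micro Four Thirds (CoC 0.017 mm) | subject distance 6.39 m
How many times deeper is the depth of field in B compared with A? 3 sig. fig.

1.39

Setup A: H = 23²/(6.3×0.014) + 23 ≈ 6020.7 mm; DoF = Df − Dn = 2007.78 − 1210.01 ≈ 797.77 mm.
Setup B: H = 75²/(4.5×0.017) + 75 ≈ 73604.4 mm; DoF = Df − Dn = 6990.4 − 5884.6 ≈ 1105.8 mm.
Ratio = 1105.8 / 797.77 ≈ 1.39.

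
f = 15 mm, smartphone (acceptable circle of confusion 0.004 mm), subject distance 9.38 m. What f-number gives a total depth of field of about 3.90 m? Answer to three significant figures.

Write h = H − f = f²/(N·c). The thin-lens limits are Dn = s·h/(h + (s−f)) and Df = s·h/(h − (s−f)), so DoF = Df − Dn = 2·s·(s−f)·h / (h² − (s−f)²).
That is a quadratic in h: DoF·h² − 2·s·(s−f)·h − DoF·(s−f)² = 0 ⇒ h = (s−f)·(s + √(s² + DoF²)) / DoF = 9365 × (9380 + √(9380² + 3900²)) / 3900 = 9365 × (9380 + 10158.5) / 3900 ≈ 46917 mm.
Then N = f²/(c·h) = 15² / (0.004 × 46917) = 225 / 187.67 ≈ 1.20.

f/1.20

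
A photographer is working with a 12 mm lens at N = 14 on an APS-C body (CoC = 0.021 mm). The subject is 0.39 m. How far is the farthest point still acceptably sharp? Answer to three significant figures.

1.71 m

Hyperfocal distance H = f²/(N·c) + f = 12²/(14 × 0.021) + 12 = 144/0.294 + 12 ≈ 501.8 mm ≈ 0.502 m.
Far limit Df = s·(H − f)/(H − s) = 390 × (501.8 − 12) / (501.8 − 390) = 390 × 489.8 / 111.8 ≈ 1708.7 mm ≈ 1.71 m.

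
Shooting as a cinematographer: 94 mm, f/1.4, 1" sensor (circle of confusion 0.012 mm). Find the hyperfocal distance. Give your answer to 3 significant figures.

Hyperfocal distance H = f²/(N·c) + f = 94²/(1.4 × 0.012) + 94 = 8836/0.0168 + 94 ≈ 526046.4 mm ≈ 526 m.

526 m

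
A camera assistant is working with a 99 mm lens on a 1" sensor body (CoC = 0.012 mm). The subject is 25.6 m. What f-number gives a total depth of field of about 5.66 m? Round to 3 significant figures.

f/3.50

Write h = H − f = f²/(N·c). The thin-lens limits are Dn = s·h/(h + (s−f)) and Df = s·h/(h − (s−f)), so DoF = Df − Dn = 2·s·(s−f)·h / (h² − (s−f)²).
That is a quadratic in h: DoF·h² − 2·s·(s−f)·h − DoF·(s−f)² = 0 ⇒ h = (s−f)·(s + √(s² + DoF²)) / DoF = 25501 × (25600 + √(25600² + 5660²)) / 5660 = 25501 × (25600 + 26218.2) / 5660 ≈ 233466 mm.
Then N = f²/(c·h) = 99² / (0.012 × 233466) = 9801 / 2801.6 ≈ 3.50.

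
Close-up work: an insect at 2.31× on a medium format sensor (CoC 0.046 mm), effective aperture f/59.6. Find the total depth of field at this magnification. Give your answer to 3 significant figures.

At magnification m, DoF ≈ 2·N_eff·c/m² = 2 × 59.6 × 0.046 / 2.31² = 5.483 / 5.336 ≈ 1.03 mm.

1.03 mm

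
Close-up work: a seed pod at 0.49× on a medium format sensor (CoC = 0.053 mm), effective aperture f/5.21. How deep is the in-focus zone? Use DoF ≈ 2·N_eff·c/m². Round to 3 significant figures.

At magnification m, DoF ≈ 2·N_eff·c/m² = 2 × 5.21 × 0.053 / 0.49² = 0.5523 / 0.2401 ≈ 2.3 mm.

2.30 mm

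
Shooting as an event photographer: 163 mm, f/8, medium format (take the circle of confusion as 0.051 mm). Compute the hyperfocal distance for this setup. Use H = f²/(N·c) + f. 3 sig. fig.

65.3 m

Hyperfocal distance H = f²/(N·c) + f = 163²/(8 × 0.051) + 163 = 26569/0.408 + 163 ≈ 65283.1 mm ≈ 65.3 m.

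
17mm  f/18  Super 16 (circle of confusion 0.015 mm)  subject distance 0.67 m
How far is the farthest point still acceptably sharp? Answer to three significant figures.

1.72 m

Hyperfocal distance H = f²/(N·c) + f = 17²/(18 × 0.015) + 17 = 289/0.27 + 17 ≈ 1087.4 mm ≈ 1.087 m.
Far limit Df = s·(H − f)/(H − s) = 670 × (1087.4 − 17) / (1087.4 − 670) = 670 × 1070.4 / 417.4 ≈ 1718.3 mm ≈ 1.72 m.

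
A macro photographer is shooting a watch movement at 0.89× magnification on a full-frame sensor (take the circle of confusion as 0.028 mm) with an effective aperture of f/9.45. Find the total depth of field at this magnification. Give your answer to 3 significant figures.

At magnification m, DoF ≈ 2·N_eff·c/m² = 2 × 9.45 × 0.028 / 0.89² = 0.5292 / 0.7921 ≈ 0.668 mm.

0.668 mm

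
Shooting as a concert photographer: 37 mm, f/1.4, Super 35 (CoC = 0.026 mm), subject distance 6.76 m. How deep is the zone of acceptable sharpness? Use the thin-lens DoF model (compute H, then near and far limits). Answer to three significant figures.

Hyperfocal distance H = f²/(N·c) + f = 37²/(1.4 × 0.026) + 37 = 1369/0.0364 + 37 ≈ 37646.9 mm ≈ 37.65 m.
Near limit Dn = s·(H − f)/(H + s − 2f) = 6760 × (37646.9 − 37) / (37646.9 + 6760 − 2 × 37) = 6760 × 37609.9 / 44332.9 ≈ 5734.9 mm.
Far limit Df = s·(H − f)/(H − s) = 6760 × (37646.9 − 37) / (37646.9 − 6760) = 6760 × 37609.9 / 30886.9 ≈ 8231.4 mm.
Depth of field = Df − Dn = 8231.4 − 5734.9 ≈ 2496.5 mm ≈ 2.50 m.

2.50 m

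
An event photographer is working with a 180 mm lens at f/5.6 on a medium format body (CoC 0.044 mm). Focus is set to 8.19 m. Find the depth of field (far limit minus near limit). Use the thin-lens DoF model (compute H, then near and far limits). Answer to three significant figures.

Hyperfocal distance H = f²/(N·c) + f = 180²/(5.6 × 0.044) + 180 = 32400/0.2464 + 180 ≈ 131673.5 mm ≈ 131.7 m.
Near limit Dn = s·(H − f)/(H + s − 2f) = 8190 × (131673.5 − 180) / (131673.5 + 8190 − 2 × 180) = 8190 × 131493.5 / 139503.5 ≈ 7719.7 mm.
Far limit Df = s·(H − f)/(H − s) = 8190 × (131673.5 − 180) / (131673.5 − 8190) = 8190 × 131493.5 / 123483.5 ≈ 8721.3 mm.
Depth of field = Df − Dn = 8721.3 − 7719.7 ≈ 1001.6 mm ≈ 1.00 m.

1.00 m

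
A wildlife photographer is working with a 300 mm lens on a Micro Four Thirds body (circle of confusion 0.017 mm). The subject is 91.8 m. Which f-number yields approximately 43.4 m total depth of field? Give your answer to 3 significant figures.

f/13

Write h = H − f = f²/(N·c). The thin-lens limits are Dn = s·h/(h + (s−f)) and Df = s·h/(h − (s−f)), so DoF = Df − Dn = 2·s·(s−f)·h / (h² − (s−f)²).
That is a quadratic in h: DoF·h² − 2·s·(s−f)·h − DoF·(s−f)² = 0 ⇒ h = (s−f)·(s + √(s² + DoF²)) / DoF = 91500 × (91800 + √(91800² + 43400²)) / 43400 = 91500 × (91800 + 101542) / 43400 ≈ 407622 mm.
Then N = f²/(c·h) = 300² / (0.017 × 407622) = 90000 / 6929.6 ≈ 13.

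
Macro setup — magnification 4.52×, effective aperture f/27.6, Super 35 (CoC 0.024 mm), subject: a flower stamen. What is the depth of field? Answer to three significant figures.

At magnification m, DoF ≈ 2·N_eff·c/m² = 2 × 27.6 × 0.024 / 4.52² = 1.325 / 20.43 ≈ 0.0648 mm.

0.0648 mm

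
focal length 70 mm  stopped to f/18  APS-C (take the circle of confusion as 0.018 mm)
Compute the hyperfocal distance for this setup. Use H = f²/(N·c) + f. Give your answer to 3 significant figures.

15.2 m

Hyperfocal distance H = f²/(N·c) + f = 70²/(18 × 0.018) + 70 = 4900/0.324 + 70 ≈ 15193.5 mm ≈ 15.2 m.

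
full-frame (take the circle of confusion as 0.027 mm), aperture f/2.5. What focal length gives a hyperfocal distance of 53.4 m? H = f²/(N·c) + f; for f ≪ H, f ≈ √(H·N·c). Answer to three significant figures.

From H = f²/(N·c) + f, with f ≪ H: f ≈ √(H·N·c) = √(53400 × 2.5 × 0.027) = √3604.5 ≈ 60.04 mm.
The +f correction barely moves this — solving exactly, f² + N·c·f − N·c·H = 0 ⇒ f = (−N·c + √((N·c)² + 4·N·c·H))/2 = (−0.0675 + √14418)/2 ≈ 60.004 mm, so f ≈ 60.0 mm.

60.0 mm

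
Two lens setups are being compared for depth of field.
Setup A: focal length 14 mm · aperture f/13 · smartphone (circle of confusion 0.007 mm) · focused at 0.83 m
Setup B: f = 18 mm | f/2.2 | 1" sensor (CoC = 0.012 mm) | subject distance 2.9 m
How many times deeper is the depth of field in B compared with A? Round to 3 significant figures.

Setup A: H = 14²/(13×0.007) + 14 ≈ 2167.8 mm; DoF = Df − Dn = 1336.25 − 601.95 ≈ 734.30 mm.
Setup B: H = 18²/(2.2×0.012) + 18 ≈ 12290.7 mm; DoF = Df − Dn = 3790.0 − 2348.5 ≈ 1441.5 mm.
Ratio = 1441.5 / 734.30 ≈ 1.96.

1.96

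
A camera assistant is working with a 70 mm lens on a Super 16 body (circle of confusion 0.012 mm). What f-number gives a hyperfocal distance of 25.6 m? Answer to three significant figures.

f/16

Rearrange H = f²/(N·c) + f for N: N = f² / ((H − f)·c).
N = 70² / ((25600 − 70) × 0.012) = 4900 / 306.4 ≈ 16.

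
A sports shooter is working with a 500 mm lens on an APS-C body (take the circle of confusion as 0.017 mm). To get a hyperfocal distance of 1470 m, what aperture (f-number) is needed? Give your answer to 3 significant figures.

f/10

Rearrange H = f²/(N·c) + f for N: N = f² / ((H − f)·c).
N = 500² / ((1470000 − 500) × 0.017) = 250000 / 24982 ≈ 10.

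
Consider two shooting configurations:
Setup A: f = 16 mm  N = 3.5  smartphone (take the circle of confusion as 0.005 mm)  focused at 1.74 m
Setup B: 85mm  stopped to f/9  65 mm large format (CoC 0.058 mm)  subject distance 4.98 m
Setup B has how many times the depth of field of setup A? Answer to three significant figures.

Setup A: H = 16²/(3.5×0.005) + 16 ≈ 14644.6 mm; DoF = Df − Dn = 1972.46 − 1556.56 ≈ 415.90 mm.
Setup B: H = 85²/(9×0.058) + 85 ≈ 13926.0 mm; DoF = Df − Dn = 7704.9 − 3678.9 ≈ 4026.0 mm.
Ratio = 4026.0 / 415.90 ≈ 9.68.

9.68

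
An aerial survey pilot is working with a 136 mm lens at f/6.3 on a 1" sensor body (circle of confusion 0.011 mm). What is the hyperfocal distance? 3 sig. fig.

267 m

Hyperfocal distance H = f²/(N·c) + f = 136²/(6.3 × 0.011) + 136 = 18496/0.0693 + 136 ≈ 267033.5 mm ≈ 267 m.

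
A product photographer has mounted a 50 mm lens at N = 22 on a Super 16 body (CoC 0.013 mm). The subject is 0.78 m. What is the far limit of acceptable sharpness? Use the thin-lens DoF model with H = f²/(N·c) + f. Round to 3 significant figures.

Hyperfocal distance H = f²/(N·c) + f = 50²/(22 × 0.013) + 50 = 2500/0.286 + 50 ≈ 8791.3 mm ≈ 8.791 m.
Far limit Df = s·(H − f)/(H − s) = 780 × (8791.3 − 50) / (8791.3 − 780) = 780 × 8741.3 / 8011.3 ≈ 851.07 mm ≈ 0.851 m.

0.851 m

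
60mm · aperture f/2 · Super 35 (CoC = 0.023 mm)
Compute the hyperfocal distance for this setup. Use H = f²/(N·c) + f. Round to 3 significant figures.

Hyperfocal distance H = f²/(N·c) + f = 60²/(2 × 0.023) + 60 = 3600/0.046 + 60 ≈ 78320.9 mm ≈ 78.3 m.

78.3 m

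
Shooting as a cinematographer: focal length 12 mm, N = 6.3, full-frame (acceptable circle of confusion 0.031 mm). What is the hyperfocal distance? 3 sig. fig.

Hyperfocal distance H = f²/(N·c) + f = 12²/(6.3 × 0.031) + 12 = 144/0.1953 + 12 ≈ 749.3 mm ≈ 0.749 m.

0.749 m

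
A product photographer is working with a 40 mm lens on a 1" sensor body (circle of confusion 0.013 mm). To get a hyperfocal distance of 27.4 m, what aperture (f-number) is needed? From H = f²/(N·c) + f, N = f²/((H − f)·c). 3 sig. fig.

Rearrange H = f²/(N·c) + f for N: N = f² / ((H − f)·c).
N = 40² / ((27400 − 40) × 0.013) = 1600 / 355.7 ≈ 4.50.

f/4.50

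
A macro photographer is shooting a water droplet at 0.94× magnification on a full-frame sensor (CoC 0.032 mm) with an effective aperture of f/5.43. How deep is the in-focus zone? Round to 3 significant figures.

0.393 mm

At magnification m, DoF ≈ 2·N_eff·c/m² = 2 × 5.43 × 0.032 / 0.94² = 0.3475 / 0.8836 ≈ 0.393 mm.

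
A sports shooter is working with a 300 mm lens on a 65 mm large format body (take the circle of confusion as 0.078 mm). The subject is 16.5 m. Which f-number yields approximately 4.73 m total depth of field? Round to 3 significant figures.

Write h = H − f = f²/(N·c). The thin-lens limits are Dn = s·h/(h + (s−f)) and Df = s·h/(h − (s−f)), so DoF = Df − Dn = 2·s·(s−f)·h / (h² − (s−f)²).
That is a quadratic in h: DoF·h² − 2·s·(s−f)·h − DoF·(s−f)² = 0 ⇒ h = (s−f)·(s + √(s² + DoF²)) / DoF = 16200 × (16500 + √(16500² + 4730²)) / 4730 = 16200 × (16500 + 17164.6) / 4730 ≈ 115299 mm.
Then N = f²/(c·h) = 300² / (0.078 × 115299) = 90000 / 8993.4 ≈ 10.

f/10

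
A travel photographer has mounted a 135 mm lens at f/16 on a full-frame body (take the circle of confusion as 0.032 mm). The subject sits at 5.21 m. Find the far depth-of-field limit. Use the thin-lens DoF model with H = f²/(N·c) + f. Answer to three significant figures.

Hyperfocal distance H = f²/(N·c) + f = 135²/(16 × 0.032) + 135 = 18225/0.512 + 135 ≈ 35730.7 mm ≈ 35.73 m.
Far limit Df = s·(H − f)/(H − s) = 5210 × (35730.7 − 135) / (35730.7 − 5210) = 5210 × 35595.7 / 30520.7 ≈ 6076.3 mm ≈ 6.08 m.

6.08 m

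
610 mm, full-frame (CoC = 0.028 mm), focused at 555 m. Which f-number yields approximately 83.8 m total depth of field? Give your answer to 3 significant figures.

Write h = H − f = f²/(N·c). The thin-lens limits are Dn = s·h/(h + (s−f)) and Df = s·h/(h − (s−f)), so DoF = Df − Dn = 2·s·(s−f)·h / (h² − (s−f)²).
That is a quadratic in h: DoF·h² − 2·s·(s−f)·h − DoF·(s−f)² = 0 ⇒ h = (s−f)·(s + √(s² + DoF²)) / DoF = 554390 × (555000 + √(555000² + 83800²)) / 83800 = 554390 × (555000 + 561291) / 83800 ≈ 7384970 mm.
Then N = f²/(c·h) = 610² / (0.028 × 7384970) = 372100 / 206779 ≈ 1.80.

f/1.80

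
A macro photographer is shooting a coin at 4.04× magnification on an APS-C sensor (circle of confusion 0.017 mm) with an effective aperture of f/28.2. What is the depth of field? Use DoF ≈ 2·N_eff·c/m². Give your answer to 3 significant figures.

At magnification m, DoF ≈ 2·N_eff·c/m² = 2 × 28.2 × 0.017 / 4.04² = 0.9588 / 16.32 ≈ 0.0587 mm.

0.0587 mm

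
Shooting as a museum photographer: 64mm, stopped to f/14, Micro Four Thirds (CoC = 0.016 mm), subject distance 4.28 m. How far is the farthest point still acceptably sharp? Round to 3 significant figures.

Hyperfocal distance H = f²/(N·c) + f = 64²/(14 × 0.016) + 64 = 4096/0.224 + 64 ≈ 18349.7 mm ≈ 18.35 m.
Far limit Df = s·(H − f)/(H − s) = 4280 × (18349.7 − 64) / (18349.7 − 4280) = 4280 × 18285.7 / 14069.7 ≈ 5562.5 mm ≈ 5.56 m.

5.56 m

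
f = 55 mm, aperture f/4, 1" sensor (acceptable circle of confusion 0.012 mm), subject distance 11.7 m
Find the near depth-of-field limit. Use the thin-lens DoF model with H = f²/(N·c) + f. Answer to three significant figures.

9.88 m

Hyperfocal distance H = f²/(N·c) + f = 55²/(4 × 0.012) + 55 = 3025/0.048 + 55 ≈ 63075.8 mm ≈ 63.08 m.
Near limit Dn = s·(H − f)/(H + s − 2f) = 11700 × (63075.8 − 55) / (63075.8 + 11700 − 2 × 55) = 11700 × 63020.8 / 74665.8 ≈ 9875.2 mm ≈ 9.88 m.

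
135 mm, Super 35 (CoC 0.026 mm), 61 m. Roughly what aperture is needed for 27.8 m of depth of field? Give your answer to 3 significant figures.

f/2.50

Write h = H − f = f²/(N·c). The thin-lens limits are Dn = s·h/(h + (s−f)) and Df = s·h/(h − (s−f)), so DoF = Df − Dn = 2·s·(s−f)·h / (h² − (s−f)²).
That is a quadratic in h: DoF·h² − 2·s·(s−f)·h − DoF·(s−f)² = 0 ⇒ h = (s−f)·(s + √(s² + DoF²)) / DoF = 60865 × (61000 + √(61000² + 27800²)) / 27800 = 60865 × (61000 + 67036.1) / 27800 ≈ 280321 mm.
Then N = f²/(c·h) = 135² / (0.026 × 280321) = 18225 / 7288.3 ≈ 2.50.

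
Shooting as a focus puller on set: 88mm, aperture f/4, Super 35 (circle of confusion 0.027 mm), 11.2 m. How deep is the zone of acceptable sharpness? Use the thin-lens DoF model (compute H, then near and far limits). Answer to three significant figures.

3.56 m

Hyperfocal distance H = f²/(N·c) + f = 88²/(4 × 0.027) + 88 = 7744/0.108 + 88 ≈ 71791.7 mm ≈ 71.79 m.
Near limit Dn = s·(H − f)/(H + s − 2f) = 11200 × (71791.7 − 88) / (71791.7 + 11200 − 2 × 88) = 11200 × 71703.7 / 82815.7 ≈ 9697.2 mm.
Far limit Df = s·(H − f)/(H − s) = 11200 × (71791.7 − 88) / (71791.7 − 11200) = 11200 × 71703.7 / 60591.7 ≈ 13254.0 mm.
Depth of field = Df − Dn = 13254.0 − 9697.2 ≈ 3556.8 mm ≈ 3.56 m.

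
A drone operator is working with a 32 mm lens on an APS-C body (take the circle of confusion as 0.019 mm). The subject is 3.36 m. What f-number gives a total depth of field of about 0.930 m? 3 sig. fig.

Write h = H − f = f²/(N·c). The thin-lens limits are Dn = s·h/(h + (s−f)) and Df = s·h/(h − (s−f)), so DoF = Df − Dn = 2·s·(s−f)·h / (h² − (s−f)²).
That is a quadratic in h: DoF·h² − 2·s·(s−f)·h − DoF·(s−f)² = 0 ⇒ h = (s−f)·(s + √(s² + DoF²)) / DoF = 3328 × (3360 + √(3360² + 930²)) / 930 = 3328 × (3360 + 3486.33) / 930 ≈ 24500 mm.
Then N = f²/(c·h) = 32² / (0.019 × 24500) = 1024 / 465.49 ≈ 2.20.

f/2.20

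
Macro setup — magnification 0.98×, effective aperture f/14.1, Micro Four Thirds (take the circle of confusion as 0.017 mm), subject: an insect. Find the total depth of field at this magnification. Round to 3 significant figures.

0.499 mm

At magnification m, DoF ≈ 2·N_eff·c/m² = 2 × 14.1 × 0.017 / 0.98² = 0.4794 / 0.9604 ≈ 0.499 mm.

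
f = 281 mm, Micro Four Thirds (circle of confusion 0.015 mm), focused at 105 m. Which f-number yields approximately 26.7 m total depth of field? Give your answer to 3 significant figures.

Write h = H − f = f²/(N·c). The thin-lens limits are Dn = s·h/(h + (s−f)) and Df = s·h/(h − (s−f)), so DoF = Df − Dn = 2·s·(s−f)·h / (h² − (s−f)²).
That is a quadratic in h: DoF·h² − 2·s·(s−f)·h − DoF·(s−f)² = 0 ⇒ h = (s−f)·(s + √(s² + DoF²)) / DoF = 104719 × (105000 + √(105000² + 26700²)) / 26700 = 104719 × (105000 + 108342) / 26700 ≈ 836738 mm.
Then N = f²/(c·h) = 281² / (0.015 × 836738) = 78961 / 12551 ≈ 6.29.

f/6.29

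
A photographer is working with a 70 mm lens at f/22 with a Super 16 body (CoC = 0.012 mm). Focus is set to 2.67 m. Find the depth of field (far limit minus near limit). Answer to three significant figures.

Hyperfocal distance H = f²/(N·c) + f = 70²/(22 × 0.012) + 70 = 4900/0.264 + 70 ≈ 18630.6 mm ≈ 18.63 m.
Near limit Dn = s·(H − f)/(H + s − 2f) = 2670 × (18630.6 − 70) / (18630.6 + 2670 − 2 × 70) = 2670 × 18560.6 / 21160.6 ≈ 2341.94 mm.
Far limit Df = s·(H − f)/(H − s) = 2670 × (18630.6 − 70) / (18630.6 − 2670) = 2670 × 18560.6 / 15960.6 ≈ 3104.95 mm.
Depth of field = Df − Dn = 3104.95 − 2341.94 ≈ 763.01 mm ≈ 0.763 m.

0.763 m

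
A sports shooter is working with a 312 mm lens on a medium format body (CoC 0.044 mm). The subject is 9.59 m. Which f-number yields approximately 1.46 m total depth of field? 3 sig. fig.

Write h = H − f = f²/(N·c). The thin-lens limits are Dn = s·h/(h + (s−f)) and Df = s·h/(h − (s−f)), so DoF = Df − Dn = 2·s·(s−f)·h / (h² − (s−f)²).
That is a quadratic in h: DoF·h² − 2·s·(s−f)·h − DoF·(s−f)² = 0 ⇒ h = (s−f)·(s + √(s² + DoF²)) / DoF = 9278 × (9590 + √(9590² + 1460²)) / 1460 = 9278 × (9590 + 9700.50) / 1460 ≈ 122587 mm.
Then N = f²/(c·h) = 312² / (0.044 × 122587) = 97344 / 5393.8 ≈ 18.

f/18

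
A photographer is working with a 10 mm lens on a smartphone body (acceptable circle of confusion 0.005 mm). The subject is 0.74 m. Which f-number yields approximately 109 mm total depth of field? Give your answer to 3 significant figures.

Write h = H − f = f²/(N·c). The thin-lens limits are Dn = s·h/(h + (s−f)) and Df = s·h/(h − (s−f)), so DoF = Df − Dn = 2·s·(s−f)·h / (h² − (s−f)²).
That is a quadratic in h: DoF·h² − 2·s·(s−f)·h − DoF·(s−f)² = 0 ⇒ h = (s−f)·(s + √(s² + DoF²)) / DoF = 730 × (740 + √(740² + 109²)) / 109 = 730 × (740 + 747.985) / 109 ≈ 9965.4 mm.
Then N = f²/(c·h) = 10² / (0.005 × 9965.4) = 100 / 49.827 ≈ 2.01.

f/2.01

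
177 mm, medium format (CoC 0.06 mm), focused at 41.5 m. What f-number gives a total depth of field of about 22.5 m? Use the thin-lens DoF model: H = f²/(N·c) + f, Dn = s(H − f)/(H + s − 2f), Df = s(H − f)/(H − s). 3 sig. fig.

Write h = H − f = f²/(N·c). The thin-lens limits are Dn = s·h/(h + (s−f)) and Df = s·h/(h − (s−f)), so DoF = Df − Dn = 2·s·(s−f)·h / (h² − (s−f)²).
That is a quadratic in h: DoF·h² − 2·s·(s−f)·h − DoF·(s−f)² = 0 ⇒ h = (s−f)·(s + √(s² + DoF²)) / DoF = 41323 × (41500 + √(41500² + 22500²)) / 22500 = 41323 × (41500 + 47207.0) / 22500 ≈ 162917 mm.
Then N = f²/(c·h) = 177² / (0.06 × 162917) = 31329 / 9775.0 ≈ 3.21.

f/3.21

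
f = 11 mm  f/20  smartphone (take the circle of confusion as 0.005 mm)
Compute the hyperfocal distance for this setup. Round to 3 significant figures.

1.22 m

Hyperfocal distance H = f²/(N·c) + f = 11²/(20 × 0.005) + 11 = 121/0.1 + 11 ≈ 1221.0 mm ≈ 1.22 m.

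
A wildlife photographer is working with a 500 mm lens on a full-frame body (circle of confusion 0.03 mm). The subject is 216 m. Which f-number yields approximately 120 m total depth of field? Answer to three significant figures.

Write h = H − f = f²/(N·c). The thin-lens limits are Dn = s·h/(h + (s−f)) and Df = s·h/(h − (s−f)), so DoF = Df − Dn = 2·s·(s−f)·h / (h² − (s−f)²).
That is a quadratic in h: DoF·h² − 2·s·(s−f)·h − DoF·(s−f)² = 0 ⇒ h = (s−f)·(s + √(s² + DoF²)) / DoF = 215500 × (216000 + √(216000² + 120000²)) / 120000 = 215500 × (216000 + 247095) / 120000 ≈ 831642 mm.
Then N = f²/(c·h) = 500² / (0.03 × 831642) = 250000 / 24949 ≈ 10.

f/10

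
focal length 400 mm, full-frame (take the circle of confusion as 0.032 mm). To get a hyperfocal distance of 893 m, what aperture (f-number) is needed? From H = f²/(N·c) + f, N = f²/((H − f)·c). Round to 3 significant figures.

Rearrange H = f²/(N·c) + f for N: N = f² / ((H − f)·c).
N = 400² / ((893000 − 400) × 0.032) = 160000 / 28563 ≈ 5.60.

f/5.60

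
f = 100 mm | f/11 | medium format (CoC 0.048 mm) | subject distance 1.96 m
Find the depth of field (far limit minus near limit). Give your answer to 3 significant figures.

389 mm

Hyperfocal distance H = f²/(N·c) + f = 100²/(11 × 0.048) + 100 = 10000/0.528 + 100 ≈ 19039.4 mm ≈ 19.04 m.
Near limit Dn = s·(H − f)/(H + s − 2f) = 1960 × (19039.4 − 100) / (19039.4 + 1960 − 2 × 100) = 1960 × 18939.4 / 20799.4 ≈ 1784.73 mm.
Far limit Df = s·(H − f)/(H − s) = 1960 × (19039.4 − 100) / (19039.4 − 1960) = 1960 × 18939.4 / 17079.4 ≈ 2173.45 mm.
Depth of field = Df − Dn = 2173.45 − 1784.73 ≈ 388.72 mm.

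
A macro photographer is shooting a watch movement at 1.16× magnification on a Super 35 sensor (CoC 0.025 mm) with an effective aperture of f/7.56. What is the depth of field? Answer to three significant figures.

0.281 mm

At magnification m, DoF ≈ 2·N_eff·c/m² = 2 × 7.56 × 0.025 / 1.16² = 0.378 / 1.346 ≈ 0.281 mm.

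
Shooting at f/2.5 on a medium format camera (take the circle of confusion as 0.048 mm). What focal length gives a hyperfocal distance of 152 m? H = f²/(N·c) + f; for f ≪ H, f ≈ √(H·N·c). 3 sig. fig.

From H = f²/(N·c) + f, with f ≪ H: f ≈ √(H·N·c) = √(152000 × 2.5 × 0.048) = √18240 ≈ 135.1 mm.
The +f correction barely moves this — solving exactly, f² + N·c·f − N·c·H = 0 ⇒ f = (−N·c + √((N·c)² + 4·N·c·H))/2 = (−0.12 + √72960)/2 ≈ 135.00 mm, so f ≈ 135 mm.

135 mm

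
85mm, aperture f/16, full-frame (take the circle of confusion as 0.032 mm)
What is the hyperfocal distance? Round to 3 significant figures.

Hyperfocal distance H = f²/(N·c) + f = 85²/(16 × 0.032) + 85 = 7225/0.512 + 85 ≈ 14196.3 mm ≈ 14.2 m.

14.2 m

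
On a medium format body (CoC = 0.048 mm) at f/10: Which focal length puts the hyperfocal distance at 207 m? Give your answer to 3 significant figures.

From H = f²/(N·c) + f, with f ≪ H: f ≈ √(H·N·c) = √(207000 × 10 × 0.048) = √99360 ≈ 315.2 mm.
The +f correction barely moves this — solving exactly, f² + N·c·f − N·c·H = 0 ⇒ f = (−N·c + √((N·c)² + 4·N·c·H))/2 = (−0.48 + √397440)/2 ≈ 314.97 mm, so f ≈ 315 mm.

315 mm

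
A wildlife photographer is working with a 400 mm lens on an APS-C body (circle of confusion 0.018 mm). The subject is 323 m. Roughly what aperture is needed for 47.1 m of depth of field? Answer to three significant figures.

f/2.00

Write h = H − f = f²/(N·c). The thin-lens limits are Dn = s·h/(h + (s−f)) and Df = s·h/(h − (s−f)), so DoF = Df − Dn = 2·s·(s−f)·h / (h² − (s−f)²).
That is a quadratic in h: DoF·h² − 2·s·(s−f)·h − DoF·(s−f)² = 0 ⇒ h = (s−f)·(s + √(s² + DoF²)) / DoF = 322600 × (323000 + √(323000² + 47100²)) / 47100 = 322600 × (323000 + 326416) / 47100 ≈ 4448017 mm.
Then N = f²/(c·h) = 400² / (0.018 × 4448017) = 160000 / 80064 ≈ 2.00.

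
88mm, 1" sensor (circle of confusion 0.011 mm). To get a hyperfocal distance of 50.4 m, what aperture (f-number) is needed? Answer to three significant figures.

f/14

Rearrange H = f²/(N·c) + f for N: N = f² / ((H − f)·c).
N = 88² / ((50400 − 88) × 0.011) = 7744 / 553.4 ≈ 14.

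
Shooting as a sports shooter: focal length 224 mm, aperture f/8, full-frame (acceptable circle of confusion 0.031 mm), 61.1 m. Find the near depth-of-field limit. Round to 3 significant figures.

Hyperfocal distance H = f²/(N·c) + f = 224²/(8 × 0.031) + 224 = 50176/0.248 + 224 ≈ 202546.6 mm ≈ 202.5 m.
Near limit Dn = s·(H − f)/(H + s − 2f) = 61100 × (202546.6 − 224) / (202546.6 + 61100 − 2 × 224) = 61100 × 202322.6 / 263198.6 ≈ 46968 mm ≈ 47.0 m.

47.0 m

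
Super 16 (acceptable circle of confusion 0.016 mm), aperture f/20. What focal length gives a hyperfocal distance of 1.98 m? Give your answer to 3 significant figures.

25.0 mm

From H = f²/(N·c) + f, with f ≪ H: f ≈ √(H·N·c) = √(1980 × 20 × 0.016) = √633.60 ≈ 25.17 mm.
Exact: f² + N·c·f − N·c·H = 0 ⇒ f = (−N·c + √((N·c)² + 4·N·c·H))/2 = (−0.32 + √2534.5)/2 ≈ 25.012 mm ≈ 25.0 mm.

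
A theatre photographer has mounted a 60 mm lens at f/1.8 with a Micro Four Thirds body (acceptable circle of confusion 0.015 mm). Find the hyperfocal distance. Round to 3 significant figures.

133 m

Hyperfocal distance H = f²/(N·c) + f = 60²/(1.8 × 0.015) + 60 = 3600/0.027 + 60 ≈ 133393.3 mm ≈ 133 m.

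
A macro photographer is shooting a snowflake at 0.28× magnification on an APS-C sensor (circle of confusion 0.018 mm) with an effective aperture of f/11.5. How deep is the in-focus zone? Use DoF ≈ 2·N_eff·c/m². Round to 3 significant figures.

At magnification m, DoF ≈ 2·N_eff·c/m² = 2 × 11.5 × 0.018 / 0.28² = 0.414 / 0.0784 ≈ 5.28 mm.

5.28 mm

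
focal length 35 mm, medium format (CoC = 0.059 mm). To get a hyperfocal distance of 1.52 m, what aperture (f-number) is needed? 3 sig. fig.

Rearrange H = f²/(N·c) + f for N: N = f² / ((H − f)·c).
N = 35² / ((1520 − 35) × 0.059) = 1225 / 87.61 ≈ 14.

f/14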